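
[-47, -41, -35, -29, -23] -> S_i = -47 + 6*i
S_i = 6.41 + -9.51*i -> [6.41, -3.1, -12.61, -22.12, -31.63]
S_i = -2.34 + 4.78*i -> [-2.34, 2.44, 7.22, 12.0, 16.78]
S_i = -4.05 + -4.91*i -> [-4.05, -8.96, -13.87, -18.78, -23.69]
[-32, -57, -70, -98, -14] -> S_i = Random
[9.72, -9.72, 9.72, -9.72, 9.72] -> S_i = 9.72*(-1.00)^i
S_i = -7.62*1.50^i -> [-7.62, -11.43, -17.14, -25.72, -38.58]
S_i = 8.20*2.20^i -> [8.2, 18.04, 39.69, 87.31, 192.09]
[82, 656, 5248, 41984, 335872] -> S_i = 82*8^i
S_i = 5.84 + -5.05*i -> [5.84, 0.79, -4.26, -9.31, -14.36]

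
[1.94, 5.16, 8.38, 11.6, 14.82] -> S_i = 1.94 + 3.22*i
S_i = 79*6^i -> [79, 474, 2844, 17064, 102384]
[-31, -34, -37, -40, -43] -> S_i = -31 + -3*i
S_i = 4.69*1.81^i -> [4.69, 8.49, 15.36, 27.81, 50.34]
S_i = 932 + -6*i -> [932, 926, 920, 914, 908]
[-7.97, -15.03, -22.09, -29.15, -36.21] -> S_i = -7.97 + -7.06*i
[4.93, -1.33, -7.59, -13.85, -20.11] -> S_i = 4.93 + -6.26*i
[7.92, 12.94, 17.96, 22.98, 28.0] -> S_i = 7.92 + 5.02*i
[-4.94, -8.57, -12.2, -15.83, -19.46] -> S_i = -4.94 + -3.63*i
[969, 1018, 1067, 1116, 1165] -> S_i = 969 + 49*i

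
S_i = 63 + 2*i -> [63, 65, 67, 69, 71]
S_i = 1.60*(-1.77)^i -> [1.6, -2.83, 5.01, -8.87, 15.7]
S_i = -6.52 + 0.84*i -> [-6.52, -5.68, -4.84, -4.0, -3.16]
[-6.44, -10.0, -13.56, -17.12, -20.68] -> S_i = -6.44 + -3.56*i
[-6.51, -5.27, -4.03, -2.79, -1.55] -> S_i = -6.51 + 1.24*i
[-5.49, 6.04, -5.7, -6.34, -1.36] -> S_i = Random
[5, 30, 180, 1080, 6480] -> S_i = 5*6^i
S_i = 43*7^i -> [43, 301, 2107, 14749, 103243]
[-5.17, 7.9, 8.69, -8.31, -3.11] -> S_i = Random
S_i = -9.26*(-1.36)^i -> [-9.26, 12.59, -17.13, 23.29, -31.68]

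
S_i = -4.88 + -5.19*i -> [-4.88, -10.07, -15.26, -20.45, -25.64]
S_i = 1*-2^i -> [1, -2, 4, -8, 16]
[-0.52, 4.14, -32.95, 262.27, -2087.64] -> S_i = -0.52*(-7.96)^i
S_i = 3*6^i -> [3, 18, 108, 648, 3888]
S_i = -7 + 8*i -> [-7, 1, 9, 17, 25]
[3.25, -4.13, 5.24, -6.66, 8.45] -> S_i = 3.25*(-1.27)^i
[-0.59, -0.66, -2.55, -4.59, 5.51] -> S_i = Random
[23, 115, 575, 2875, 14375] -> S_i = 23*5^i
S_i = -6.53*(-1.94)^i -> [-6.53, 12.67, -24.58, 47.68, -92.5]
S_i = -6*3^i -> [-6, -18, -54, -162, -486]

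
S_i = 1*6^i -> [1, 6, 36, 216, 1296]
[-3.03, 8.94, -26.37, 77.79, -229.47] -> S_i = -3.03*(-2.95)^i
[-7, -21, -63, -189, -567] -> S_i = -7*3^i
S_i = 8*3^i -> [8, 24, 72, 216, 648]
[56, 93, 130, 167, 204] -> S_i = 56 + 37*i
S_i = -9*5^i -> [-9, -45, -225, -1125, -5625]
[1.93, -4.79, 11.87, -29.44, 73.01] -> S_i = 1.93*(-2.48)^i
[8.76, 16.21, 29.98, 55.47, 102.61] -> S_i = 8.76*1.85^i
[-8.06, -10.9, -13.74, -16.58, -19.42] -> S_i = -8.06 + -2.84*i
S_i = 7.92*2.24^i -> [7.92, 17.74, 39.74, 89.02, 199.4]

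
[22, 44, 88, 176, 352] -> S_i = 22*2^i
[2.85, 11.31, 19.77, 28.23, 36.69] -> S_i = 2.85 + 8.46*i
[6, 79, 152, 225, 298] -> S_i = 6 + 73*i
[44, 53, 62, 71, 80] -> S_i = 44 + 9*i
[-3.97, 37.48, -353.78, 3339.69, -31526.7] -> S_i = -3.97*(-9.44)^i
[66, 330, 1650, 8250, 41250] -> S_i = 66*5^i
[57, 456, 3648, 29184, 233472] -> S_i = 57*8^i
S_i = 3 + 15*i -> [3, 18, 33, 48, 63]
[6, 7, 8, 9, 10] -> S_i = 6 + 1*i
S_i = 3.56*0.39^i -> [3.56, 1.39, 0.54, 0.21, 0.08]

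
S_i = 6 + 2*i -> [6, 8, 10, 12, 14]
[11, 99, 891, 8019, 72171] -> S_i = 11*9^i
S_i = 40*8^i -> [40, 320, 2560, 20480, 163840]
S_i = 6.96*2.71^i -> [6.96, 18.86, 51.11, 138.52, 375.39]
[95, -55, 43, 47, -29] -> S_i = Random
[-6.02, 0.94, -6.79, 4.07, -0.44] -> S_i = Random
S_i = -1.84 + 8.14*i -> [-1.84, 6.3, 14.44, 22.58, 30.72]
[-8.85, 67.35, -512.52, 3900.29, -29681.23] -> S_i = -8.85*(-7.61)^i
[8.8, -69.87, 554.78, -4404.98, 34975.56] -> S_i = 8.80*(-7.94)^i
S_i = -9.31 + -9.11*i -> [-9.31, -18.42, -27.53, -36.64, -45.75]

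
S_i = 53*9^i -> [53, 477, 4293, 38637, 347733]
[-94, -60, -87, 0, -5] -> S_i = Random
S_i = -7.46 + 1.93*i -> [-7.46, -5.53, -3.6, -1.67, 0.26]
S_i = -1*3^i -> [-1, -3, -9, -27, -81]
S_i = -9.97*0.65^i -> [-9.97, -6.48, -4.21, -2.74, -1.78]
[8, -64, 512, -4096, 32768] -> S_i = 8*-8^i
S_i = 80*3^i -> [80, 240, 720, 2160, 6480]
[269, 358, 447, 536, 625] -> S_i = 269 + 89*i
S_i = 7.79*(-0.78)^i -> [7.79, -6.08, 4.74, -3.7, 2.88]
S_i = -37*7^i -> [-37, -259, -1813, -12691, -88837]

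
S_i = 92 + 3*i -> [92, 95, 98, 101, 104]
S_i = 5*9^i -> [5, 45, 405, 3645, 32805]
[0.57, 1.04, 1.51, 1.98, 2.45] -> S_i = 0.57 + 0.47*i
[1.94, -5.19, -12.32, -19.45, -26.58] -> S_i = 1.94 + -7.13*i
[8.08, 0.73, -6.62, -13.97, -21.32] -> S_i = 8.08 + -7.35*i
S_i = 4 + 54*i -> [4, 58, 112, 166, 220]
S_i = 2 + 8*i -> [2, 10, 18, 26, 34]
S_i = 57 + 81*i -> [57, 138, 219, 300, 381]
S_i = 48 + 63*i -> [48, 111, 174, 237, 300]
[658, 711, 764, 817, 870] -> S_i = 658 + 53*i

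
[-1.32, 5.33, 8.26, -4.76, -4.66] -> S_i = Random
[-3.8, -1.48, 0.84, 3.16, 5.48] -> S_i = -3.80 + 2.32*i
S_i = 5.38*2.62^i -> [5.38, 14.1, 36.93, 96.76, 253.51]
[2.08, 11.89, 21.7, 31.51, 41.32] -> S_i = 2.08 + 9.81*i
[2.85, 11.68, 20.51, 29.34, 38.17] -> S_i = 2.85 + 8.83*i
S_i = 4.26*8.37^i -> [4.26, 35.66, 298.44, 2497.96, 20907.95]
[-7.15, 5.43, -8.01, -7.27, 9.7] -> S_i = Random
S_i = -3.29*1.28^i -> [-3.29, -4.21, -5.39, -6.9, -8.83]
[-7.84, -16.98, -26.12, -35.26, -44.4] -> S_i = -7.84 + -9.14*i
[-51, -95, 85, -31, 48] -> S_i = Random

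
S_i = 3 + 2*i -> [3, 5, 7, 9, 11]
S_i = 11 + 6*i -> [11, 17, 23, 29, 35]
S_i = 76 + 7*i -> [76, 83, 90, 97, 104]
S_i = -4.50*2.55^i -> [-4.5, -11.48, -29.26, -74.62, -190.27]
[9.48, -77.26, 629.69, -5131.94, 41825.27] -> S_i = 9.48*(-8.15)^i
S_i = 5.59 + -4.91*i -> [5.59, 0.68, -4.23, -9.14, -14.05]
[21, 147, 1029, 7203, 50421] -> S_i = 21*7^i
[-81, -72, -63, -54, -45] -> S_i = -81 + 9*i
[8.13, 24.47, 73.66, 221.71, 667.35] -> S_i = 8.13*3.01^i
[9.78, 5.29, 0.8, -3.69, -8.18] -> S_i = 9.78 + -4.49*i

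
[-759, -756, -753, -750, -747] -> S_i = -759 + 3*i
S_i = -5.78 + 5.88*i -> [-5.78, 0.1, 5.98, 11.86, 17.74]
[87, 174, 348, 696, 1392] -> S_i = 87*2^i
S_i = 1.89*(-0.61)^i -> [1.89, -1.15, 0.7, -0.43, 0.26]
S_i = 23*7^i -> [23, 161, 1127, 7889, 55223]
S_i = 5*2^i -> [5, 10, 20, 40, 80]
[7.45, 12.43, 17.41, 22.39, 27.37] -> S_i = 7.45 + 4.98*i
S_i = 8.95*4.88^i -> [8.95, 43.68, 213.14, 1040.12, 5075.77]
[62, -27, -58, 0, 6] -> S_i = Random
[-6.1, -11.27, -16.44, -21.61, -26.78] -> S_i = -6.10 + -5.17*i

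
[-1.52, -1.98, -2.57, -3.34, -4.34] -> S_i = -1.52*1.30^i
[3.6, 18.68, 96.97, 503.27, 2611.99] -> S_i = 3.60*5.19^i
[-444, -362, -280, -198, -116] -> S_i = -444 + 82*i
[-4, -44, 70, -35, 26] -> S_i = Random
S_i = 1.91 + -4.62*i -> [1.91, -2.71, -7.33, -11.95, -16.57]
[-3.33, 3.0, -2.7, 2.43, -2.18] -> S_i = -3.33*(-0.90)^i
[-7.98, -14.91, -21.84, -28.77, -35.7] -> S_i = -7.98 + -6.93*i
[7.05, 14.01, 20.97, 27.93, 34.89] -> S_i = 7.05 + 6.96*i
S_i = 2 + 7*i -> [2, 9, 16, 23, 30]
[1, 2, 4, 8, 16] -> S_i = 1*2^i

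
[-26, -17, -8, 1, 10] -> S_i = -26 + 9*i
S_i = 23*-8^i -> [23, -184, 1472, -11776, 94208]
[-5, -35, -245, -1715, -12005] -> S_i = -5*7^i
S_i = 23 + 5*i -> [23, 28, 33, 38, 43]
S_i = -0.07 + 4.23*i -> [-0.07, 4.16, 8.39, 12.62, 16.85]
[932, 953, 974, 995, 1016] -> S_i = 932 + 21*i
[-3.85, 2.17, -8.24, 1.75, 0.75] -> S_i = Random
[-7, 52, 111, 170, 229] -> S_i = -7 + 59*i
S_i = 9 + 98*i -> [9, 107, 205, 303, 401]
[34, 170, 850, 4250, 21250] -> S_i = 34*5^i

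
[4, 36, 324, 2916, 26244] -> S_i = 4*9^i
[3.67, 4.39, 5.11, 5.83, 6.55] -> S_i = 3.67 + 0.72*i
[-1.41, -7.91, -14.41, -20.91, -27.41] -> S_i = -1.41 + -6.50*i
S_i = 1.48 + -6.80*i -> [1.48, -5.32, -12.12, -18.92, -25.72]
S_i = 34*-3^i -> [34, -102, 306, -918, 2754]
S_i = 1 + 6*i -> [1, 7, 13, 19, 25]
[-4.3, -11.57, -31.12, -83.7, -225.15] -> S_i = -4.30*2.69^i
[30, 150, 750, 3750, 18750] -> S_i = 30*5^i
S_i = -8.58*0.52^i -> [-8.58, -4.46, -2.32, -1.21, -0.63]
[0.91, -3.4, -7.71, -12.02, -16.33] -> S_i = 0.91 + -4.31*i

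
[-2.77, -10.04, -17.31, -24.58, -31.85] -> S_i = -2.77 + -7.27*i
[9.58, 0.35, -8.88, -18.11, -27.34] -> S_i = 9.58 + -9.23*i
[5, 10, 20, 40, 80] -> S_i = 5*2^i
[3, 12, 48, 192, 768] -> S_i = 3*4^i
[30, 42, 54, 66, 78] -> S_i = 30 + 12*i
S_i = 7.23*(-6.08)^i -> [7.23, -43.96, 267.27, -1624.98, 9879.9]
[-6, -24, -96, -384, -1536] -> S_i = -6*4^i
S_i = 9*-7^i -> [9, -63, 441, -3087, 21609]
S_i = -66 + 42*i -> [-66, -24, 18, 60, 102]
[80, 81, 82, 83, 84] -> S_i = 80 + 1*i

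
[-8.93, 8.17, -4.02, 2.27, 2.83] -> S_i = Random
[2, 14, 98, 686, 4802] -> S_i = 2*7^i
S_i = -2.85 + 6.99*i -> [-2.85, 4.14, 11.13, 18.12, 25.11]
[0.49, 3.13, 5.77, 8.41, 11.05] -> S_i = 0.49 + 2.64*i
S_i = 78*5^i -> [78, 390, 1950, 9750, 48750]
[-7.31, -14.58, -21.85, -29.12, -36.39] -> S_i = -7.31 + -7.27*i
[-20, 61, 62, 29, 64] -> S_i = Random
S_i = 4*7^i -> [4, 28, 196, 1372, 9604]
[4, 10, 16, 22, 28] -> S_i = 4 + 6*i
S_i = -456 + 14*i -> [-456, -442, -428, -414, -400]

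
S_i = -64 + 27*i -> [-64, -37, -10, 17, 44]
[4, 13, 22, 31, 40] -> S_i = 4 + 9*i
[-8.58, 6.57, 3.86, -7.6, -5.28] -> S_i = Random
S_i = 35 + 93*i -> [35, 128, 221, 314, 407]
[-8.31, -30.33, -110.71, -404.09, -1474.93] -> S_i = -8.31*3.65^i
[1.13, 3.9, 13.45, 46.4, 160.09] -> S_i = 1.13*3.45^i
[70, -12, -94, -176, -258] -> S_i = 70 + -82*i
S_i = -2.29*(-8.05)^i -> [-2.29, 18.43, -148.4, 1194.6, -9616.54]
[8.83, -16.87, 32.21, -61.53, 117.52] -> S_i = 8.83*(-1.91)^i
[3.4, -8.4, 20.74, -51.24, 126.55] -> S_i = 3.40*(-2.47)^i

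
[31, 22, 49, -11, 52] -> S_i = Random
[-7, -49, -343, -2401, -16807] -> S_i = -7*7^i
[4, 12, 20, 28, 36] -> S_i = 4 + 8*i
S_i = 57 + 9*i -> [57, 66, 75, 84, 93]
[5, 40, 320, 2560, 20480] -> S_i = 5*8^i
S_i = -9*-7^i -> [-9, 63, -441, 3087, -21609]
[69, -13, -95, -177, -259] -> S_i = 69 + -82*i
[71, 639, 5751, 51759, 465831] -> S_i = 71*9^i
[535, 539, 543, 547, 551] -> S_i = 535 + 4*i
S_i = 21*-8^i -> [21, -168, 1344, -10752, 86016]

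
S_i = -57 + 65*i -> [-57, 8, 73, 138, 203]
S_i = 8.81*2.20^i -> [8.81, 19.38, 42.64, 93.81, 206.38]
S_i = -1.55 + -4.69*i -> [-1.55, -6.24, -10.93, -15.62, -20.31]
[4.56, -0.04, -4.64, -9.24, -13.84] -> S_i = 4.56 + -4.60*i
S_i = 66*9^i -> [66, 594, 5346, 48114, 433026]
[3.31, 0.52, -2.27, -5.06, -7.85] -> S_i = 3.31 + -2.79*i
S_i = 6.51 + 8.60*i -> [6.51, 15.11, 23.71, 32.31, 40.91]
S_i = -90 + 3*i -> [-90, -87, -84, -81, -78]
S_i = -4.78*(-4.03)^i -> [-4.78, 19.26, -77.63, 312.85, -1260.81]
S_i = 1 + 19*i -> [1, 20, 39, 58, 77]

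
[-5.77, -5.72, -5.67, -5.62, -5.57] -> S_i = -5.77 + 0.05*i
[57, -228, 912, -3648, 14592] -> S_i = 57*-4^i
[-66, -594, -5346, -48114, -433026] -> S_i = -66*9^i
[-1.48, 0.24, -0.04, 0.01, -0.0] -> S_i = -1.48*(-0.16)^i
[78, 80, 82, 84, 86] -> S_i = 78 + 2*i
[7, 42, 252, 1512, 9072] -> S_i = 7*6^i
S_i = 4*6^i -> [4, 24, 144, 864, 5184]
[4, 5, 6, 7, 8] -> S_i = 4 + 1*i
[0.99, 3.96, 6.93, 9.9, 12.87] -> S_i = 0.99 + 2.97*i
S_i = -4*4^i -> [-4, -16, -64, -256, -1024]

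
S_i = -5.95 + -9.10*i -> [-5.95, -15.05, -24.15, -33.25, -42.35]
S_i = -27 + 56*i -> [-27, 29, 85, 141, 197]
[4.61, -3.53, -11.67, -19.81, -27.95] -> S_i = 4.61 + -8.14*i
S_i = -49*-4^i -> [-49, 196, -784, 3136, -12544]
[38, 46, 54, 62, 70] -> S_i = 38 + 8*i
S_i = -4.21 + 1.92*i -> [-4.21, -2.29, -0.37, 1.55, 3.47]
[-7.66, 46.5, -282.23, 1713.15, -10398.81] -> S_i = -7.66*(-6.07)^i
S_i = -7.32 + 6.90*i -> [-7.32, -0.42, 6.48, 13.38, 20.28]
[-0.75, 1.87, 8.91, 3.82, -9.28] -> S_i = Random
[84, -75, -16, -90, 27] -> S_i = Random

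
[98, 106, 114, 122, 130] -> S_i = 98 + 8*i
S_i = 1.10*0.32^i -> [1.1, 0.35, 0.11, 0.04, 0.01]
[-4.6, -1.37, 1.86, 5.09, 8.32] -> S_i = -4.60 + 3.23*i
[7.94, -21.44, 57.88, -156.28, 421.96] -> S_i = 7.94*(-2.70)^i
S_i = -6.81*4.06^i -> [-6.81, -27.65, -112.25, -455.75, -1850.34]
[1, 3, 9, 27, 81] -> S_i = 1*3^i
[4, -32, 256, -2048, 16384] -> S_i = 4*-8^i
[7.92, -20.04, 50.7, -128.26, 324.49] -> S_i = 7.92*(-2.53)^i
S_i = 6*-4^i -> [6, -24, 96, -384, 1536]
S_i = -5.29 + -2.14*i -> [-5.29, -7.43, -9.57, -11.71, -13.85]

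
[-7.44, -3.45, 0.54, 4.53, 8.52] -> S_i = -7.44 + 3.99*i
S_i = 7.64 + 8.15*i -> [7.64, 15.79, 23.94, 32.09, 40.24]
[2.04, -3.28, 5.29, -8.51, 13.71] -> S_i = 2.04*(-1.61)^i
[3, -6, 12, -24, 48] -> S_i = 3*-2^i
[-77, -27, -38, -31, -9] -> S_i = Random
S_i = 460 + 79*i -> [460, 539, 618, 697, 776]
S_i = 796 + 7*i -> [796, 803, 810, 817, 824]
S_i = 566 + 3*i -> [566, 569, 572, 575, 578]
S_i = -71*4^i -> [-71, -284, -1136, -4544, -18176]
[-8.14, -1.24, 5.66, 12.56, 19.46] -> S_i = -8.14 + 6.90*i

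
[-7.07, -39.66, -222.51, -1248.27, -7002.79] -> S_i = -7.07*5.61^i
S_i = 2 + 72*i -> [2, 74, 146, 218, 290]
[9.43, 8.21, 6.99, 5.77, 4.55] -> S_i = 9.43 + -1.22*i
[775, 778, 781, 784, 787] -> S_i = 775 + 3*i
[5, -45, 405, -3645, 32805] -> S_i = 5*-9^i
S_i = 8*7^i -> [8, 56, 392, 2744, 19208]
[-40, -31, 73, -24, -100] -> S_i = Random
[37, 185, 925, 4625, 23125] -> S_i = 37*5^i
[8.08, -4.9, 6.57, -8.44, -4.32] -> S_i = Random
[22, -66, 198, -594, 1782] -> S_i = 22*-3^i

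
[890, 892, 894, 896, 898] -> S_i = 890 + 2*i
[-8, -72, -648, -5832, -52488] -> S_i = -8*9^i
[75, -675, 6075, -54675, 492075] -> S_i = 75*-9^i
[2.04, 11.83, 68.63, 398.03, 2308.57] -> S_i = 2.04*5.80^i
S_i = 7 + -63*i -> [7, -56, -119, -182, -245]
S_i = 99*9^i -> [99, 891, 8019, 72171, 649539]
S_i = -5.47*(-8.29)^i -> [-5.47, 45.35, -375.92, 3116.38, -25834.82]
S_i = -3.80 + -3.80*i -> [-3.8, -7.6, -11.4, -15.2, -19.0]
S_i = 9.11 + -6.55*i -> [9.11, 2.56, -3.99, -10.54, -17.09]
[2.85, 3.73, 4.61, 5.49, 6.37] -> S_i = 2.85 + 0.88*i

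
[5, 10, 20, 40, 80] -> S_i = 5*2^i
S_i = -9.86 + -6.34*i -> [-9.86, -16.2, -22.54, -28.88, -35.22]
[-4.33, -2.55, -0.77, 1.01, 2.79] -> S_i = -4.33 + 1.78*i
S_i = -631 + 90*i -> [-631, -541, -451, -361, -271]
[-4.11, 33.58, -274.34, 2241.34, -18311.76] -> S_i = -4.11*(-8.17)^i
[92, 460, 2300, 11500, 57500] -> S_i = 92*5^i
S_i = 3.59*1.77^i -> [3.59, 6.35, 11.25, 19.91, 35.24]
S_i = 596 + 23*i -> [596, 619, 642, 665, 688]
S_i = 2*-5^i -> [2, -10, 50, -250, 1250]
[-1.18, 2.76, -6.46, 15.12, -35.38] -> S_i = -1.18*(-2.34)^i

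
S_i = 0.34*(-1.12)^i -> [0.34, -0.38, 0.43, -0.48, 0.53]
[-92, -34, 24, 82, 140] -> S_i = -92 + 58*i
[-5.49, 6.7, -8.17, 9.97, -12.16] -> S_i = -5.49*(-1.22)^i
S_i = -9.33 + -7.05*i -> [-9.33, -16.38, -23.43, -30.48, -37.53]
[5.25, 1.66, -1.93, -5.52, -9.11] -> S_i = 5.25 + -3.59*i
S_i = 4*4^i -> [4, 16, 64, 256, 1024]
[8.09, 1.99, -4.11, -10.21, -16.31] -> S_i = 8.09 + -6.10*i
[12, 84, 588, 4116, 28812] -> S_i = 12*7^i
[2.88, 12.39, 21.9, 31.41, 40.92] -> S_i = 2.88 + 9.51*i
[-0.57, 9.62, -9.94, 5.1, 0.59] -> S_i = Random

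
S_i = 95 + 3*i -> [95, 98, 101, 104, 107]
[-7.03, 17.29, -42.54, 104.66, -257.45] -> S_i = -7.03*(-2.46)^i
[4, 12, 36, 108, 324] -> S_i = 4*3^i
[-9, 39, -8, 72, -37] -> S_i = Random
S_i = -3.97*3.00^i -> [-3.97, -11.91, -35.73, -107.19, -321.57]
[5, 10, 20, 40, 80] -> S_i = 5*2^i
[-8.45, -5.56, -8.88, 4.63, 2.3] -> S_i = Random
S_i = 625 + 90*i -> [625, 715, 805, 895, 985]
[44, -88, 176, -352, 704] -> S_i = 44*-2^i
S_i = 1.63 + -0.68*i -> [1.63, 0.95, 0.27, -0.41, -1.09]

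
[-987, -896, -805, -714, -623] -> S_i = -987 + 91*i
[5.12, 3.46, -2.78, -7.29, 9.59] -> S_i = Random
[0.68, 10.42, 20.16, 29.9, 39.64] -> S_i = 0.68 + 9.74*i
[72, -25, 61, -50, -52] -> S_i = Random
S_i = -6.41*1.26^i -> [-6.41, -8.08, -10.18, -12.82, -16.16]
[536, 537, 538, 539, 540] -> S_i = 536 + 1*i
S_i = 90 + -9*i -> [90, 81, 72, 63, 54]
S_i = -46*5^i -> [-46, -230, -1150, -5750, -28750]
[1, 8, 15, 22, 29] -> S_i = 1 + 7*i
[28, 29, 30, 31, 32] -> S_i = 28 + 1*i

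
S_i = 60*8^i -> [60, 480, 3840, 30720, 245760]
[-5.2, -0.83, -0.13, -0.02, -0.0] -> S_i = -5.20*0.16^i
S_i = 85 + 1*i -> [85, 86, 87, 88, 89]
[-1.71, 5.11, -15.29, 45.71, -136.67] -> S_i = -1.71*(-2.99)^i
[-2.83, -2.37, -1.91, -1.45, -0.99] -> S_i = -2.83 + 0.46*i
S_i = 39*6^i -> [39, 234, 1404, 8424, 50544]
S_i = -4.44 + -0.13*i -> [-4.44, -4.57, -4.7, -4.83, -4.96]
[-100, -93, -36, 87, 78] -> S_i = Random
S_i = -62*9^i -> [-62, -558, -5022, -45198, -406782]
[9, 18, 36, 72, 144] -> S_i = 9*2^i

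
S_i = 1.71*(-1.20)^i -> [1.71, -2.05, 2.46, -2.95, 3.55]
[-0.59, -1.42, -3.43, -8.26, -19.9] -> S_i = -0.59*2.41^i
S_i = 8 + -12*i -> [8, -4, -16, -28, -40]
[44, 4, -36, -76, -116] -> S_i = 44 + -40*i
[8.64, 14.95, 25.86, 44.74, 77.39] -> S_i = 8.64*1.73^i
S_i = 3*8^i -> [3, 24, 192, 1536, 12288]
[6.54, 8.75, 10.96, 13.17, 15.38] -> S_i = 6.54 + 2.21*i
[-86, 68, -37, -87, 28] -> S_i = Random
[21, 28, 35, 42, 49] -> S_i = 21 + 7*i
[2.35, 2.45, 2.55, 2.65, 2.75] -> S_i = 2.35 + 0.10*i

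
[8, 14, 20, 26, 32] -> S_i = 8 + 6*i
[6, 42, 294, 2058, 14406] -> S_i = 6*7^i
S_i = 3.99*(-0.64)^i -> [3.99, -2.55, 1.63, -1.05, 0.67]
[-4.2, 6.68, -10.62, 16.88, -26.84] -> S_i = -4.20*(-1.59)^i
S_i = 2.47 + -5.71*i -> [2.47, -3.24, -8.95, -14.66, -20.37]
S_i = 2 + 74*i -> [2, 76, 150, 224, 298]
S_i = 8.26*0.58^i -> [8.26, 4.79, 2.78, 1.61, 0.93]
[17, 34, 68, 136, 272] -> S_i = 17*2^i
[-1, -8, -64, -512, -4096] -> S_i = -1*8^i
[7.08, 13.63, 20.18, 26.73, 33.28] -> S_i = 7.08 + 6.55*i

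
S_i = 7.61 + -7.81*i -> [7.61, -0.2, -8.01, -15.82, -23.63]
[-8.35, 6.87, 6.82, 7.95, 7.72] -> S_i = Random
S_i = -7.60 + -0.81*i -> [-7.6, -8.41, -9.22, -10.03, -10.84]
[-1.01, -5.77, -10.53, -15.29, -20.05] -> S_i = -1.01 + -4.76*i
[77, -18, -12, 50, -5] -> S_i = Random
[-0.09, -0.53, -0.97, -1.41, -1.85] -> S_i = -0.09 + -0.44*i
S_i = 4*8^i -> [4, 32, 256, 2048, 16384]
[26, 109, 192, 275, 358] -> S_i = 26 + 83*i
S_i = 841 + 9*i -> [841, 850, 859, 868, 877]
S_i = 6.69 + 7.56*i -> [6.69, 14.25, 21.81, 29.37, 36.93]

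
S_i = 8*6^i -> [8, 48, 288, 1728, 10368]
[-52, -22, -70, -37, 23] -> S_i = Random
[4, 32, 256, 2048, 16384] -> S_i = 4*8^i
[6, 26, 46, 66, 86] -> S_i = 6 + 20*i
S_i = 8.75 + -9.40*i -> [8.75, -0.65, -10.05, -19.45, -28.85]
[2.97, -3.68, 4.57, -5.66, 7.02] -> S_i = 2.97*(-1.24)^i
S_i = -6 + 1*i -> [-6, -5, -4, -3, -2]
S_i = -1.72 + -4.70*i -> [-1.72, -6.42, -11.12, -15.82, -20.52]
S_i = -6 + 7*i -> [-6, 1, 8, 15, 22]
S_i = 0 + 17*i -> [0, 17, 34, 51, 68]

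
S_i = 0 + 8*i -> [0, 8, 16, 24, 32]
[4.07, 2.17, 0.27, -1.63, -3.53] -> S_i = 4.07 + -1.90*i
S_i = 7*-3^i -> [7, -21, 63, -189, 567]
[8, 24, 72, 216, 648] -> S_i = 8*3^i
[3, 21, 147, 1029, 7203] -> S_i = 3*7^i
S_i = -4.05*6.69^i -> [-4.05, -27.09, -181.26, -1212.64, -8112.59]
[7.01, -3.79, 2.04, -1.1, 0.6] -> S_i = 7.01*(-0.54)^i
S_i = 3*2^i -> [3, 6, 12, 24, 48]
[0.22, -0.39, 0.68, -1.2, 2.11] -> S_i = 0.22*(-1.76)^i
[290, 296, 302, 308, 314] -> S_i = 290 + 6*i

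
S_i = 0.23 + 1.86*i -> [0.23, 2.09, 3.95, 5.81, 7.67]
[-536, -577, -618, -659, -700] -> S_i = -536 + -41*i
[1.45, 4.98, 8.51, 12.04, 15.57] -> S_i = 1.45 + 3.53*i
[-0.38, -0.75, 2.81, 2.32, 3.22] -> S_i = Random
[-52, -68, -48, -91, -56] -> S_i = Random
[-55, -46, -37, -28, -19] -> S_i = -55 + 9*i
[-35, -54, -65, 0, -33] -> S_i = Random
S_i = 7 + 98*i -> [7, 105, 203, 301, 399]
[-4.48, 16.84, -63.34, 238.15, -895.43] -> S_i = -4.48*(-3.76)^i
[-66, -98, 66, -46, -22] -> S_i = Random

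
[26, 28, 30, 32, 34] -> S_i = 26 + 2*i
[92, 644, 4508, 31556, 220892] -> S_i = 92*7^i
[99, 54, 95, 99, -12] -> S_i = Random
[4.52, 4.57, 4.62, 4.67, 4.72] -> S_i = 4.52 + 0.05*i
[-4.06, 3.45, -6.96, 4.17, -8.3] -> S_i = Random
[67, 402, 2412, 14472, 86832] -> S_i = 67*6^i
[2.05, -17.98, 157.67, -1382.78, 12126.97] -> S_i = 2.05*(-8.77)^i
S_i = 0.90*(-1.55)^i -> [0.9, -1.4, 2.16, -3.35, 5.19]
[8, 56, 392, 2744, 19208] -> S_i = 8*7^i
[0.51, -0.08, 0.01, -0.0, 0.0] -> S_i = 0.51*(-0.15)^i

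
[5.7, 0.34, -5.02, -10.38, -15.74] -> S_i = 5.70 + -5.36*i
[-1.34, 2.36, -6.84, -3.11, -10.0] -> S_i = Random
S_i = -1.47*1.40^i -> [-1.47, -2.06, -2.88, -4.03, -5.65]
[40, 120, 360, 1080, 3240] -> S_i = 40*3^i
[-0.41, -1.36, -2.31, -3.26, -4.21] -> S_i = -0.41 + -0.95*i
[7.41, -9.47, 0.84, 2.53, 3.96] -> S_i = Random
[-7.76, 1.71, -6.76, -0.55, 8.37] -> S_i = Random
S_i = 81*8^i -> [81, 648, 5184, 41472, 331776]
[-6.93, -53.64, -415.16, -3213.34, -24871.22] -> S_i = -6.93*7.74^i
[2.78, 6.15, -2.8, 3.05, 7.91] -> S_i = Random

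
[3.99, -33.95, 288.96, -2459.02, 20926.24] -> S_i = 3.99*(-8.51)^i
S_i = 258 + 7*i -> [258, 265, 272, 279, 286]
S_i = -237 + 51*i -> [-237, -186, -135, -84, -33]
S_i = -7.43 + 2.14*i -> [-7.43, -5.29, -3.15, -1.01, 1.13]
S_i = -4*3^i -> [-4, -12, -36, -108, -324]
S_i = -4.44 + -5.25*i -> [-4.44, -9.69, -14.94, -20.19, -25.44]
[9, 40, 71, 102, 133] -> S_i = 9 + 31*i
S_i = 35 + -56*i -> [35, -21, -77, -133, -189]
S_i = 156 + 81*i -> [156, 237, 318, 399, 480]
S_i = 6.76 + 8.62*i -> [6.76, 15.38, 24.0, 32.62, 41.24]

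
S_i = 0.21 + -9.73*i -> [0.21, -9.52, -19.25, -28.98, -38.71]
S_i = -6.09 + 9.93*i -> [-6.09, 3.84, 13.77, 23.7, 33.63]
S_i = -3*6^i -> [-3, -18, -108, -648, -3888]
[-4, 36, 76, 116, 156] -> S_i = -4 + 40*i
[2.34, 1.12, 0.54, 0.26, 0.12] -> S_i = 2.34*0.48^i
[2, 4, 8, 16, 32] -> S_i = 2*2^i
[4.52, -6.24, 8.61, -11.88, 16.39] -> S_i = 4.52*(-1.38)^i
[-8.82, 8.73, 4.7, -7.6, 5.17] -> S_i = Random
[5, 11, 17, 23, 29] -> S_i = 5 + 6*i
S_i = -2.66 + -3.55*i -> [-2.66, -6.21, -9.76, -13.31, -16.86]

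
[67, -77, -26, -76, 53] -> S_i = Random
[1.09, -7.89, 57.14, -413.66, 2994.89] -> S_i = 1.09*(-7.24)^i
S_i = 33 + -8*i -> [33, 25, 17, 9, 1]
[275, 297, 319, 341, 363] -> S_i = 275 + 22*i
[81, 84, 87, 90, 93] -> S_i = 81 + 3*i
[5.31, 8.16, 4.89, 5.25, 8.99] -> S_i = Random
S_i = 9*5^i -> [9, 45, 225, 1125, 5625]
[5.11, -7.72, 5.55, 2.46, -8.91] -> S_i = Random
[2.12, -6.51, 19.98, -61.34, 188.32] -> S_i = 2.12*(-3.07)^i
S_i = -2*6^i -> [-2, -12, -72, -432, -2592]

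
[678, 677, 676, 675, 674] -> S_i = 678 + -1*i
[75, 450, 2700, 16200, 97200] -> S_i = 75*6^i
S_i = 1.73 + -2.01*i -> [1.73, -0.28, -2.29, -4.3, -6.31]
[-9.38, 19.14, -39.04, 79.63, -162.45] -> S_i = -9.38*(-2.04)^i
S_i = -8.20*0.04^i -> [-8.2, -0.33, -0.01, -0.0, -0.0]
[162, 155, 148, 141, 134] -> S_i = 162 + -7*i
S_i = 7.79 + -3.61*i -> [7.79, 4.18, 0.57, -3.04, -6.65]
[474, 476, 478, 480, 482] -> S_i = 474 + 2*i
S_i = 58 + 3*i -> [58, 61, 64, 67, 70]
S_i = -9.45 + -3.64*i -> [-9.45, -13.09, -16.73, -20.37, -24.01]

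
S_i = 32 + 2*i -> [32, 34, 36, 38, 40]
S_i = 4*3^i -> [4, 12, 36, 108, 324]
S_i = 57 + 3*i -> [57, 60, 63, 66, 69]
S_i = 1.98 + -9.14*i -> [1.98, -7.16, -16.3, -25.44, -34.58]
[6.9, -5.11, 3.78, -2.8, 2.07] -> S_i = 6.90*(-0.74)^i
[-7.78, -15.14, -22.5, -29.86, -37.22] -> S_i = -7.78 + -7.36*i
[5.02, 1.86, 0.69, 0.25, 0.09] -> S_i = 5.02*0.37^i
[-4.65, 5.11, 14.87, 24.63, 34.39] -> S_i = -4.65 + 9.76*i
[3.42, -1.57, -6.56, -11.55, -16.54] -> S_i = 3.42 + -4.99*i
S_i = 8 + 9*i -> [8, 17, 26, 35, 44]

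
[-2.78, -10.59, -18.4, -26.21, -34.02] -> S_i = -2.78 + -7.81*i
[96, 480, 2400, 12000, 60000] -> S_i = 96*5^i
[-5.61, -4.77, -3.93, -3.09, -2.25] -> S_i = -5.61 + 0.84*i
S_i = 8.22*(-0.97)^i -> [8.22, -7.97, 7.73, -7.5, 7.28]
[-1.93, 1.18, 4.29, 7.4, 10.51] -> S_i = -1.93 + 3.11*i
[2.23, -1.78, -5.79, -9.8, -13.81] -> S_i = 2.23 + -4.01*i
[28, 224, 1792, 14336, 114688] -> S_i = 28*8^i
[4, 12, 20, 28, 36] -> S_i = 4 + 8*i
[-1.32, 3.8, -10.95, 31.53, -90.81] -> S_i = -1.32*(-2.88)^i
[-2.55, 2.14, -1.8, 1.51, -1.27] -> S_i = -2.55*(-0.84)^i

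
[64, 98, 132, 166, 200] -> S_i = 64 + 34*i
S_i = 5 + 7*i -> [5, 12, 19, 26, 33]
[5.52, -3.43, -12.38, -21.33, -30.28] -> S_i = 5.52 + -8.95*i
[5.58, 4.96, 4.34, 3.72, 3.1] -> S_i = 5.58 + -0.62*i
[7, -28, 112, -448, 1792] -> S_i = 7*-4^i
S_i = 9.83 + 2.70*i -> [9.83, 12.53, 15.23, 17.93, 20.63]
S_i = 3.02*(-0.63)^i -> [3.02, -1.9, 1.2, -0.76, 0.48]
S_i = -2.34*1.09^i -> [-2.34, -2.55, -2.78, -3.03, -3.3]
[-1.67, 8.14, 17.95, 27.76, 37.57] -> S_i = -1.67 + 9.81*i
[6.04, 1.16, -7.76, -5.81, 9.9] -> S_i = Random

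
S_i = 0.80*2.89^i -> [0.8, 2.31, 6.68, 19.31, 55.81]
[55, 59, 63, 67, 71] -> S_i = 55 + 4*i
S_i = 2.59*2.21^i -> [2.59, 5.72, 12.65, 27.96, 61.78]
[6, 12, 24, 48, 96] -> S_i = 6*2^i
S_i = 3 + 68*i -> [3, 71, 139, 207, 275]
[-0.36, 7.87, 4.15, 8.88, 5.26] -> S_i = Random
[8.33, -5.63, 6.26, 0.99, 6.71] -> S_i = Random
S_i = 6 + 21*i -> [6, 27, 48, 69, 90]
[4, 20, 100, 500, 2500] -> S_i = 4*5^i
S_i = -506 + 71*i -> [-506, -435, -364, -293, -222]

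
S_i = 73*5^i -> [73, 365, 1825, 9125, 45625]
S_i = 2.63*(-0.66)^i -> [2.63, -1.74, 1.15, -0.76, 0.5]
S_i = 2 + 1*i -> [2, 3, 4, 5, 6]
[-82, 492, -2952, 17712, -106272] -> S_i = -82*-6^i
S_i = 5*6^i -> [5, 30, 180, 1080, 6480]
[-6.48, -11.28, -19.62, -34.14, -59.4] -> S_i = -6.48*1.74^i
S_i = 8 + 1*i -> [8, 9, 10, 11, 12]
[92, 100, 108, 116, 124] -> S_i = 92 + 8*i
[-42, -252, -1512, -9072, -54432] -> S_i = -42*6^i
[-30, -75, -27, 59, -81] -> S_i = Random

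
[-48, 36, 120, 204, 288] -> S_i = -48 + 84*i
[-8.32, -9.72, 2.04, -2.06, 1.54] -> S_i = Random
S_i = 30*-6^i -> [30, -180, 1080, -6480, 38880]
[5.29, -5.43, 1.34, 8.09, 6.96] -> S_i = Random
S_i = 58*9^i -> [58, 522, 4698, 42282, 380538]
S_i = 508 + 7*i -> [508, 515, 522, 529, 536]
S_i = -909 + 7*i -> [-909, -902, -895, -888, -881]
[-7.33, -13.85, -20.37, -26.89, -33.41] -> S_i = -7.33 + -6.52*i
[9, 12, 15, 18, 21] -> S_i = 9 + 3*i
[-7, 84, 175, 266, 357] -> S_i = -7 + 91*i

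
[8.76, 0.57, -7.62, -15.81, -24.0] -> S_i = 8.76 + -8.19*i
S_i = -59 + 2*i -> [-59, -57, -55, -53, -51]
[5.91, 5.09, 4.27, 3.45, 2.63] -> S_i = 5.91 + -0.82*i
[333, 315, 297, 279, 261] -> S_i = 333 + -18*i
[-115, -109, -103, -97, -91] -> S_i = -115 + 6*i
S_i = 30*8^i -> [30, 240, 1920, 15360, 122880]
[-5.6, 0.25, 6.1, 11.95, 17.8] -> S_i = -5.60 + 5.85*i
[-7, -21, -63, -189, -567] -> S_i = -7*3^i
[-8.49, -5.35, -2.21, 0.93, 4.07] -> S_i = -8.49 + 3.14*i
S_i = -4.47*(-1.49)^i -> [-4.47, 6.66, -9.92, 14.79, -22.03]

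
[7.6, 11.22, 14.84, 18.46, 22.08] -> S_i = 7.60 + 3.62*i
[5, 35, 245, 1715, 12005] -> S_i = 5*7^i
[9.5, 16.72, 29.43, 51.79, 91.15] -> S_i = 9.50*1.76^i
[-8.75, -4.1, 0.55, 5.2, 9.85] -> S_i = -8.75 + 4.65*i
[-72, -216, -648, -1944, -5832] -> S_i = -72*3^i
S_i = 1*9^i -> [1, 9, 81, 729, 6561]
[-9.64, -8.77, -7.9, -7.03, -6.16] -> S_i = -9.64 + 0.87*i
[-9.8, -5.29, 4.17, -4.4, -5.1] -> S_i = Random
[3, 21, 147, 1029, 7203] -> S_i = 3*7^i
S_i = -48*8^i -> [-48, -384, -3072, -24576, -196608]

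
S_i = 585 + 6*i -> [585, 591, 597, 603, 609]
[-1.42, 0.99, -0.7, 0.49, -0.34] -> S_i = -1.42*(-0.70)^i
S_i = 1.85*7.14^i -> [1.85, 13.21, 94.31, 673.39, 4808.0]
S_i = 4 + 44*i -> [4, 48, 92, 136, 180]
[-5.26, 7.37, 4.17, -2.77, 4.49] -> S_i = Random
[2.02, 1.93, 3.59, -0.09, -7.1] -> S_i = Random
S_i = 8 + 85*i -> [8, 93, 178, 263, 348]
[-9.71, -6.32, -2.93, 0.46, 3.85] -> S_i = -9.71 + 3.39*i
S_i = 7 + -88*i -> [7, -81, -169, -257, -345]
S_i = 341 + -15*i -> [341, 326, 311, 296, 281]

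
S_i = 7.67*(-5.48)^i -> [7.67, -42.03, 230.33, -1262.23, 6917.0]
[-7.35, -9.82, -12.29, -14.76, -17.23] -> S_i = -7.35 + -2.47*i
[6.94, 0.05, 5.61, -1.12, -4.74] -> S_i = Random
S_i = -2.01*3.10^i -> [-2.01, -6.23, -19.32, -59.88, -185.63]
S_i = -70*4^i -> [-70, -280, -1120, -4480, -17920]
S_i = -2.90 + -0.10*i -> [-2.9, -3.0, -3.1, -3.2, -3.3]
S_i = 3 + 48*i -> [3, 51, 99, 147, 195]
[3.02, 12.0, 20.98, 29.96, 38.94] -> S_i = 3.02 + 8.98*i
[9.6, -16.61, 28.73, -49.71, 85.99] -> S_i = 9.60*(-1.73)^i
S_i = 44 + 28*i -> [44, 72, 100, 128, 156]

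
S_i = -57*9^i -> [-57, -513, -4617, -41553, -373977]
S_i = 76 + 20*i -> [76, 96, 116, 136, 156]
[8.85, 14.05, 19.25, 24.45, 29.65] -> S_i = 8.85 + 5.20*i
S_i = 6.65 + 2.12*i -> [6.65, 8.77, 10.89, 13.01, 15.13]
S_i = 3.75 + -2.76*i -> [3.75, 0.99, -1.77, -4.53, -7.29]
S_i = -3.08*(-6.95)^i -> [-3.08, 21.41, -148.77, 1033.96, -7186.05]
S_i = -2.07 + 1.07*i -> [-2.07, -1.0, 0.07, 1.14, 2.21]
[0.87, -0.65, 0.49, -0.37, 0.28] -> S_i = 0.87*(-0.75)^i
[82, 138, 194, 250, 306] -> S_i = 82 + 56*i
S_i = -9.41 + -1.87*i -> [-9.41, -11.28, -13.15, -15.02, -16.89]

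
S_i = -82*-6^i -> [-82, 492, -2952, 17712, -106272]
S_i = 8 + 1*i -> [8, 9, 10, 11, 12]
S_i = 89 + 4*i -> [89, 93, 97, 101, 105]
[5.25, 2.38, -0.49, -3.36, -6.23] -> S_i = 5.25 + -2.87*i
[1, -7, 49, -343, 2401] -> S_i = 1*-7^i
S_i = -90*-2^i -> [-90, 180, -360, 720, -1440]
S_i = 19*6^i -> [19, 114, 684, 4104, 24624]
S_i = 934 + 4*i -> [934, 938, 942, 946, 950]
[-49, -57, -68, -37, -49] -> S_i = Random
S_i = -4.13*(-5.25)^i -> [-4.13, 21.68, -113.83, 597.62, -3137.53]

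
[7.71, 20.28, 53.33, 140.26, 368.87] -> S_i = 7.71*2.63^i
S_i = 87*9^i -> [87, 783, 7047, 63423, 570807]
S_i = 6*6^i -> [6, 36, 216, 1296, 7776]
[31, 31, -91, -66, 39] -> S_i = Random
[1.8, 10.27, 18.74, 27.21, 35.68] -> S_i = 1.80 + 8.47*i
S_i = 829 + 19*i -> [829, 848, 867, 886, 905]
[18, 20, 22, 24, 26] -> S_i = 18 + 2*i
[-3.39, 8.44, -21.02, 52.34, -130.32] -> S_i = -3.39*(-2.49)^i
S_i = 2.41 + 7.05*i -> [2.41, 9.46, 16.51, 23.56, 30.61]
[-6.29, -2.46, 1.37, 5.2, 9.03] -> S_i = -6.29 + 3.83*i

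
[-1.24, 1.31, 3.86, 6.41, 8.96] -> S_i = -1.24 + 2.55*i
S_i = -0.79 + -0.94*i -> [-0.79, -1.73, -2.67, -3.61, -4.55]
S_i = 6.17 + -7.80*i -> [6.17, -1.63, -9.43, -17.23, -25.03]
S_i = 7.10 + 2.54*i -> [7.1, 9.64, 12.18, 14.72, 17.26]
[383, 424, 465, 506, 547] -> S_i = 383 + 41*i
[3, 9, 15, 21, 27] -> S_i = 3 + 6*i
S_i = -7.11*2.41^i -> [-7.11, -17.14, -41.3, -99.52, -239.85]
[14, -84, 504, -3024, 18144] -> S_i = 14*-6^i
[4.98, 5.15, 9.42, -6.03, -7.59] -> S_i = Random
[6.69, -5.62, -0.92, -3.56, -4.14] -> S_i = Random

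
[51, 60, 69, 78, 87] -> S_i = 51 + 9*i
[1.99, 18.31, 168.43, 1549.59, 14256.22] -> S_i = 1.99*9.20^i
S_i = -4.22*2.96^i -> [-4.22, -12.49, -36.97, -109.44, -323.95]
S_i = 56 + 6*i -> [56, 62, 68, 74, 80]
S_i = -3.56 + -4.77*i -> [-3.56, -8.33, -13.1, -17.87, -22.64]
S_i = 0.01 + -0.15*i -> [0.01, -0.14, -0.29, -0.44, -0.59]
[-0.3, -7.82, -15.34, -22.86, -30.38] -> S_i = -0.30 + -7.52*i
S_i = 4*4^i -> [4, 16, 64, 256, 1024]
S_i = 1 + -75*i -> [1, -74, -149, -224, -299]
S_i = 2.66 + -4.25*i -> [2.66, -1.59, -5.84, -10.09, -14.34]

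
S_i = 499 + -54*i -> [499, 445, 391, 337, 283]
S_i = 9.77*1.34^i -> [9.77, 13.09, 17.54, 23.51, 31.5]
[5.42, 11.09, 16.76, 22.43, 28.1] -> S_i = 5.42 + 5.67*i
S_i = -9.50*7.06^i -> [-9.5, -67.07, -473.51, -3343.01, -23601.65]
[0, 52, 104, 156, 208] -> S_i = 0 + 52*i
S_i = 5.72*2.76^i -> [5.72, 15.79, 43.57, 120.26, 331.92]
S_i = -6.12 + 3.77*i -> [-6.12, -2.35, 1.42, 5.19, 8.96]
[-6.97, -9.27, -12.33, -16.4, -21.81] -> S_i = -6.97*1.33^i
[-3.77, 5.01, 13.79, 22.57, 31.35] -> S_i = -3.77 + 8.78*i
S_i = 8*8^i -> [8, 64, 512, 4096, 32768]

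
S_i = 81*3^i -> [81, 243, 729, 2187, 6561]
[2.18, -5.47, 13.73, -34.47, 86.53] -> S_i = 2.18*(-2.51)^i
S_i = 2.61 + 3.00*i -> [2.61, 5.61, 8.61, 11.61, 14.61]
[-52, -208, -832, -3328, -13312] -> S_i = -52*4^i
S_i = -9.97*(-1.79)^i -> [-9.97, 17.85, -31.94, 57.18, -102.35]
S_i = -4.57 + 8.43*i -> [-4.57, 3.86, 12.29, 20.72, 29.15]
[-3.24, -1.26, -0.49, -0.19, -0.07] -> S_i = -3.24*0.39^i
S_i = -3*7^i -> [-3, -21, -147, -1029, -7203]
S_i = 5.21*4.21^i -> [5.21, 21.93, 92.34, 388.76, 1636.69]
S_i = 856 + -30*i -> [856, 826, 796, 766, 736]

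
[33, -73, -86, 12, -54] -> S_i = Random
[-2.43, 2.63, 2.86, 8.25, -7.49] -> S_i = Random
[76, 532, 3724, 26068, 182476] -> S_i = 76*7^i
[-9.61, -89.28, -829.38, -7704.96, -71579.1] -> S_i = -9.61*9.29^i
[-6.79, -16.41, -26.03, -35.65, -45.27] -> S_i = -6.79 + -9.62*i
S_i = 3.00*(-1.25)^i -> [3.0, -3.75, 4.69, -5.86, 7.32]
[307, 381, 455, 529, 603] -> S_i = 307 + 74*i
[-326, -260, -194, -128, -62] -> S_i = -326 + 66*i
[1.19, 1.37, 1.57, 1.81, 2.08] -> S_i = 1.19*1.15^i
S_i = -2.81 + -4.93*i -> [-2.81, -7.74, -12.67, -17.6, -22.53]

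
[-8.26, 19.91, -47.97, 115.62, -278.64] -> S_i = -8.26*(-2.41)^i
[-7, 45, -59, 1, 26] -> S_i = Random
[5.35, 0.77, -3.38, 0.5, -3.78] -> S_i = Random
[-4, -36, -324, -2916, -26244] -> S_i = -4*9^i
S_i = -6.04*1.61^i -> [-6.04, -9.72, -15.66, -25.21, -40.58]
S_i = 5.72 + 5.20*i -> [5.72, 10.92, 16.12, 21.32, 26.52]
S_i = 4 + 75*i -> [4, 79, 154, 229, 304]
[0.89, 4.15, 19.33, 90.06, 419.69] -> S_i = 0.89*4.66^i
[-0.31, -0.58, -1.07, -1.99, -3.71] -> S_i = -0.31*1.86^i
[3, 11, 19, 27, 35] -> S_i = 3 + 8*i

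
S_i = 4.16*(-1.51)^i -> [4.16, -6.28, 9.49, -14.32, 21.63]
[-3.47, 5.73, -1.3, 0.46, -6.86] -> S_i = Random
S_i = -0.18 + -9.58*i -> [-0.18, -9.76, -19.34, -28.92, -38.5]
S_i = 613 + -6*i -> [613, 607, 601, 595, 589]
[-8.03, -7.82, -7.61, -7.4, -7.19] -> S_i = -8.03 + 0.21*i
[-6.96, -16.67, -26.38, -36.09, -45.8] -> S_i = -6.96 + -9.71*i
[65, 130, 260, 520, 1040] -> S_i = 65*2^i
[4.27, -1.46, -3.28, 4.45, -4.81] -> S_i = Random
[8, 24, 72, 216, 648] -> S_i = 8*3^i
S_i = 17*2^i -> [17, 34, 68, 136, 272]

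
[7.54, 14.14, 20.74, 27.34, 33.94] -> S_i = 7.54 + 6.60*i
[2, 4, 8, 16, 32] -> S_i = 2*2^i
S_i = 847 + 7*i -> [847, 854, 861, 868, 875]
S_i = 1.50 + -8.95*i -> [1.5, -7.45, -16.4, -25.35, -34.3]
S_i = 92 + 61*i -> [92, 153, 214, 275, 336]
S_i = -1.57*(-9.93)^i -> [-1.57, 15.59, -154.81, 1537.26, -15264.99]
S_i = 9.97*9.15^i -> [9.97, 91.23, 834.71, 7637.63, 69884.29]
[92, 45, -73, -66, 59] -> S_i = Random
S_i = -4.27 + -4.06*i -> [-4.27, -8.33, -12.39, -16.45, -20.51]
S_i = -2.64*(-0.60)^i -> [-2.64, 1.58, -0.95, 0.57, -0.34]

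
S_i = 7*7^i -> [7, 49, 343, 2401, 16807]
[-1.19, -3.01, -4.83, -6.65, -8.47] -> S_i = -1.19 + -1.82*i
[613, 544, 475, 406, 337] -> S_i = 613 + -69*i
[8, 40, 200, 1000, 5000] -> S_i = 8*5^i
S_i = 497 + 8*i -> [497, 505, 513, 521, 529]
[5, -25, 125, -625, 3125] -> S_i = 5*-5^i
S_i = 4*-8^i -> [4, -32, 256, -2048, 16384]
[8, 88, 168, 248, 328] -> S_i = 8 + 80*i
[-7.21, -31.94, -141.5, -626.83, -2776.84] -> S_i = -7.21*4.43^i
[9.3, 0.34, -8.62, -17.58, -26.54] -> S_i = 9.30 + -8.96*i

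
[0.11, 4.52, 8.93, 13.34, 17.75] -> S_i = 0.11 + 4.41*i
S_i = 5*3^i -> [5, 15, 45, 135, 405]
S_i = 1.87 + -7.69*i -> [1.87, -5.82, -13.51, -21.2, -28.89]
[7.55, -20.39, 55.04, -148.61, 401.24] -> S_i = 7.55*(-2.70)^i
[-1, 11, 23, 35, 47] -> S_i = -1 + 12*i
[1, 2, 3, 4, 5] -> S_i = 1 + 1*i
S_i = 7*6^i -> [7, 42, 252, 1512, 9072]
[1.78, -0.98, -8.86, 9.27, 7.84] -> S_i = Random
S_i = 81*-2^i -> [81, -162, 324, -648, 1296]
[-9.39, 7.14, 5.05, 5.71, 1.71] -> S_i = Random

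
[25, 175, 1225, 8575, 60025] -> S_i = 25*7^i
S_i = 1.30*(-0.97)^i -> [1.3, -1.26, 1.22, -1.19, 1.15]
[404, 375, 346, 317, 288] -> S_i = 404 + -29*i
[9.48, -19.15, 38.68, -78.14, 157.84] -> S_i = 9.48*(-2.02)^i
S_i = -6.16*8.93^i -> [-6.16, -55.01, -491.23, -4386.67, -39172.97]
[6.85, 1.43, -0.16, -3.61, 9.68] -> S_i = Random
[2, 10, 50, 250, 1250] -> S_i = 2*5^i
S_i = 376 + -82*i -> [376, 294, 212, 130, 48]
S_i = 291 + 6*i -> [291, 297, 303, 309, 315]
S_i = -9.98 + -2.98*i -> [-9.98, -12.96, -15.94, -18.92, -21.9]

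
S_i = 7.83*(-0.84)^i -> [7.83, -6.58, 5.52, -4.64, 3.9]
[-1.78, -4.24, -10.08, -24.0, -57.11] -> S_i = -1.78*2.38^i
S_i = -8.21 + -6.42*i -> [-8.21, -14.63, -21.05, -27.47, -33.89]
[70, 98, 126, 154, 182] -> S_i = 70 + 28*i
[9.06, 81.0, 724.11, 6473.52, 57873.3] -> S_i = 9.06*8.94^i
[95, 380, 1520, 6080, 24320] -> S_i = 95*4^i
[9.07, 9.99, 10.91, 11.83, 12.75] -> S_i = 9.07 + 0.92*i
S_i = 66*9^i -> [66, 594, 5346, 48114, 433026]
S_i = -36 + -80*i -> [-36, -116, -196, -276, -356]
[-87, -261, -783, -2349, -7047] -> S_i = -87*3^i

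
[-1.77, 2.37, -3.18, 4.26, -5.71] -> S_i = -1.77*(-1.34)^i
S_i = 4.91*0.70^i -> [4.91, 3.44, 2.41, 1.68, 1.18]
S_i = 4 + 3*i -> [4, 7, 10, 13, 16]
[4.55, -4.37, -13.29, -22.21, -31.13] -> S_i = 4.55 + -8.92*i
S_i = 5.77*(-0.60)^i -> [5.77, -3.46, 2.08, -1.25, 0.75]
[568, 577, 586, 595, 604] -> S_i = 568 + 9*i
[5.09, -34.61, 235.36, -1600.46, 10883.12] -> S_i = 5.09*(-6.80)^i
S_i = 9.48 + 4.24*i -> [9.48, 13.72, 17.96, 22.2, 26.44]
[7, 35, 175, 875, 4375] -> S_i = 7*5^i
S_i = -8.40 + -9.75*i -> [-8.4, -18.15, -27.9, -37.65, -47.4]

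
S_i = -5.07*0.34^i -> [-5.07, -1.72, -0.59, -0.2, -0.07]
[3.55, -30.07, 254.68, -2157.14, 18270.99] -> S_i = 3.55*(-8.47)^i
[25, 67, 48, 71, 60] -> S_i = Random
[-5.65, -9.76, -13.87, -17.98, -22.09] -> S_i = -5.65 + -4.11*i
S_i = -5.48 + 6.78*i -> [-5.48, 1.3, 8.08, 14.86, 21.64]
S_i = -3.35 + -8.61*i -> [-3.35, -11.96, -20.57, -29.18, -37.79]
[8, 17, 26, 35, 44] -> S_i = 8 + 9*i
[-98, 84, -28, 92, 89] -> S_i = Random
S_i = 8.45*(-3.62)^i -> [8.45, -30.59, 110.73, -400.85, 1451.08]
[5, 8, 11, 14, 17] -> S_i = 5 + 3*i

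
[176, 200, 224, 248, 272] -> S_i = 176 + 24*i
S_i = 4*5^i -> [4, 20, 100, 500, 2500]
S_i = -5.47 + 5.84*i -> [-5.47, 0.37, 6.21, 12.05, 17.89]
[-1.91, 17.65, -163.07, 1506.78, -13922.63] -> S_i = -1.91*(-9.24)^i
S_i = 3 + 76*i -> [3, 79, 155, 231, 307]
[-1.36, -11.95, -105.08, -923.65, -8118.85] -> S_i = -1.36*8.79^i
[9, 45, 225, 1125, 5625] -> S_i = 9*5^i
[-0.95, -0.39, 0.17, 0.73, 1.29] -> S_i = -0.95 + 0.56*i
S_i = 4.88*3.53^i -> [4.88, 17.23, 60.81, 214.66, 757.74]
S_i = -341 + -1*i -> [-341, -342, -343, -344, -345]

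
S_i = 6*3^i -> [6, 18, 54, 162, 486]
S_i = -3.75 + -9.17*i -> [-3.75, -12.92, -22.09, -31.26, -40.43]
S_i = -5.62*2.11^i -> [-5.62, -11.86, -25.02, -52.79, -111.4]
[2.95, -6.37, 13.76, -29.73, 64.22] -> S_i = 2.95*(-2.16)^i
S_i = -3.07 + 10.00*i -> [-3.07, 6.93, 16.93, 26.93, 36.93]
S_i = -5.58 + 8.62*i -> [-5.58, 3.04, 11.66, 20.28, 28.9]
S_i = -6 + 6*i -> [-6, 0, 6, 12, 18]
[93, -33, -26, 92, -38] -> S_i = Random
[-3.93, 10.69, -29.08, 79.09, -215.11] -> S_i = -3.93*(-2.72)^i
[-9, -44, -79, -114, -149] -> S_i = -9 + -35*i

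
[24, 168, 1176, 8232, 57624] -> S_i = 24*7^i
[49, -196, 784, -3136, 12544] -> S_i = 49*-4^i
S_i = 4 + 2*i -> [4, 6, 8, 10, 12]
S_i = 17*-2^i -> [17, -34, 68, -136, 272]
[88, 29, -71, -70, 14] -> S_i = Random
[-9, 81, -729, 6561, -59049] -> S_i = -9*-9^i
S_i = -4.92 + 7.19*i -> [-4.92, 2.27, 9.46, 16.65, 23.84]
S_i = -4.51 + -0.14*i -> [-4.51, -4.65, -4.79, -4.93, -5.07]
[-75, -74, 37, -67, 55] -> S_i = Random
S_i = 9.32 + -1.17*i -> [9.32, 8.15, 6.98, 5.81, 4.64]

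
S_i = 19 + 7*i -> [19, 26, 33, 40, 47]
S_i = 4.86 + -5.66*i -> [4.86, -0.8, -6.46, -12.12, -17.78]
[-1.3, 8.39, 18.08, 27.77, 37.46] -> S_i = -1.30 + 9.69*i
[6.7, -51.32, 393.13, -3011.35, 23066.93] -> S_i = 6.70*(-7.66)^i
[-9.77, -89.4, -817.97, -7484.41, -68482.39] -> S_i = -9.77*9.15^i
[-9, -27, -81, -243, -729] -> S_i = -9*3^i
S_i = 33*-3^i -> [33, -99, 297, -891, 2673]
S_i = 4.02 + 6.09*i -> [4.02, 10.11, 16.2, 22.29, 28.38]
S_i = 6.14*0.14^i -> [6.14, 0.86, 0.12, 0.02, 0.0]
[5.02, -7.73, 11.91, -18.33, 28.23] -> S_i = 5.02*(-1.54)^i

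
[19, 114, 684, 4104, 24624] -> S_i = 19*6^i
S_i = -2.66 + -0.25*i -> [-2.66, -2.91, -3.16, -3.41, -3.66]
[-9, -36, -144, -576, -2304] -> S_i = -9*4^i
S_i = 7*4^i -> [7, 28, 112, 448, 1792]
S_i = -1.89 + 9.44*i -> [-1.89, 7.55, 16.99, 26.43, 35.87]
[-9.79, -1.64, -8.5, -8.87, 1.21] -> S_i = Random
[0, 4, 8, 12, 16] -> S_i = 0 + 4*i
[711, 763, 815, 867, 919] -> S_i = 711 + 52*i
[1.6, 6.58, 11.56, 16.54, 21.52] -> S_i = 1.60 + 4.98*i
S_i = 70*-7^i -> [70, -490, 3430, -24010, 168070]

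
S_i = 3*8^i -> [3, 24, 192, 1536, 12288]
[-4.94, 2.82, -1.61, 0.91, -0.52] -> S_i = -4.94*(-0.57)^i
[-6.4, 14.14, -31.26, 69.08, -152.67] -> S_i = -6.40*(-2.21)^i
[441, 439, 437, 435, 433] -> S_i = 441 + -2*i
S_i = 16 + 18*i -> [16, 34, 52, 70, 88]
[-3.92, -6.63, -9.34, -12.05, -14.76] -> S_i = -3.92 + -2.71*i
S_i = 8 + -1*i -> [8, 7, 6, 5, 4]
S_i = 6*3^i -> [6, 18, 54, 162, 486]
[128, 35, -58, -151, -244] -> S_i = 128 + -93*i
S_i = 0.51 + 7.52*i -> [0.51, 8.03, 15.55, 23.07, 30.59]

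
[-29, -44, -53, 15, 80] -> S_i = Random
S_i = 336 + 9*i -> [336, 345, 354, 363, 372]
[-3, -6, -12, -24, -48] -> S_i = -3*2^i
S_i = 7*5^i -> [7, 35, 175, 875, 4375]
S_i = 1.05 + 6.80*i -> [1.05, 7.85, 14.65, 21.45, 28.25]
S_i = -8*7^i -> [-8, -56, -392, -2744, -19208]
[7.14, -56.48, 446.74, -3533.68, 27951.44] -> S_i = 7.14*(-7.91)^i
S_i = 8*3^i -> [8, 24, 72, 216, 648]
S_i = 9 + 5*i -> [9, 14, 19, 24, 29]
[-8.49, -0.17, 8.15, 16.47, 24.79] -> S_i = -8.49 + 8.32*i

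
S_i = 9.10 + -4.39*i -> [9.1, 4.71, 0.32, -4.07, -8.46]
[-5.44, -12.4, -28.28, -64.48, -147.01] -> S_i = -5.44*2.28^i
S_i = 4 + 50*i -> [4, 54, 104, 154, 204]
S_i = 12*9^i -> [12, 108, 972, 8748, 78732]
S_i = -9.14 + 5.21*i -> [-9.14, -3.93, 1.28, 6.49, 11.7]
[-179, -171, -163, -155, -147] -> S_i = -179 + 8*i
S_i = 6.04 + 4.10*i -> [6.04, 10.14, 14.24, 18.34, 22.44]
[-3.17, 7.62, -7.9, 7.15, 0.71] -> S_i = Random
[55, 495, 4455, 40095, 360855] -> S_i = 55*9^i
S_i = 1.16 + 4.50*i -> [1.16, 5.66, 10.16, 14.66, 19.16]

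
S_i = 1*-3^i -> [1, -3, 9, -27, 81]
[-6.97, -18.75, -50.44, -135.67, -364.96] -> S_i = -6.97*2.69^i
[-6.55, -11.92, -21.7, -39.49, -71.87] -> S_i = -6.55*1.82^i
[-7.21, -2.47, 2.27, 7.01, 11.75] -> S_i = -7.21 + 4.74*i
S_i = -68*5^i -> [-68, -340, -1700, -8500, -42500]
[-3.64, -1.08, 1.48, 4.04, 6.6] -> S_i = -3.64 + 2.56*i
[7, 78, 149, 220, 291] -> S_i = 7 + 71*i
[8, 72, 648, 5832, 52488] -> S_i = 8*9^i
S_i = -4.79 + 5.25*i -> [-4.79, 0.46, 5.71, 10.96, 16.21]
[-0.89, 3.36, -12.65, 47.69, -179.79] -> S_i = -0.89*(-3.77)^i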